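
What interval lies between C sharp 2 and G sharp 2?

perfect fifth

C to G spans five letter names (C-D-E-F-G): a fifth.
Counting semitones, C#2→G#2 is 7, which is the perfect fifth.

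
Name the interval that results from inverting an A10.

First reduce the compound augmented tenth to its simple form, an augmented third.
Inverted interval numbers add to nine, so a third pairs with a sixth (3 + 6 = 9).
The quality also flips — augmented becomes diminished — giving a diminished sixth.

diminished 6th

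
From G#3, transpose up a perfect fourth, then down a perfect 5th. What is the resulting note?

G#3 up a perfect fourth → C#4 (5 semitones).
A perfect fifth down from C#4 is F#3.

F#3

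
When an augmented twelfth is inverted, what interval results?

diminished fourth

First reduce the compound augmented twelfth to its simple form, an augmented fifth.
Interval numbers invert to sum to nine: 5 + 4 = 9, so a fifth inverts to a fourth.
And augmented becomes diminished under inversion, so we get a diminished fourth.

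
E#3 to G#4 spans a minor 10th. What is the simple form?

m3

Each octave removed subtracts seven from the number: 10 − 7 = 3.
So a minor tenth is an octave plus a minor third. The quality is unchanged.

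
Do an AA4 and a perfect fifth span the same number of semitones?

Yes

A doubly augmented fourth = 7 semitones = a perfect fifth; enharmonically equal.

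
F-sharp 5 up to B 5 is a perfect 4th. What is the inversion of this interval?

The rule of nine gives the new number: 9 − 4 = 5, so a fourth becomes a fifth.
And perfect stays perfect under inversion, so we get a perfect fifth.

P5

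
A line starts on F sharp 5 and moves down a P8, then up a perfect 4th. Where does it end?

B 4

F#5 down a perfect octave → F#4 (12 semitones).
F#4 up a perfect fourth → B4 (5 semitones).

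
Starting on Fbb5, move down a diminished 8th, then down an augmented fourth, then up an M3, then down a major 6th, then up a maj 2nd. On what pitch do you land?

A diminished octave down from Fbb5 is Fb4.
Down an augmented fourth from Fb4: Cbb4 (6 semitones down).
A major third up from Cbb4 is Ebb4.
A major sixth down from Ebb4 is Gbb3.
Gbb3 up a major second → Abb3 (2 semitones).

Abb3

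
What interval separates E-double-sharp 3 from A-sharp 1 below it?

A12

Descending from E##3 to A#1 is the same interval as ascending A#1 to E##3.
A to E spans five letter names (A-B-C-D-E), plus an octave: a twelfth.
A perfect twelfth would be 19 semitones; A#1 to E##3 is 20, one semitone wider, so the interval is augmented.
(Equivalently, a compound augmented fifth: an augmented fifth plus an octave.)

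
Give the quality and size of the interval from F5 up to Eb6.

F to E spans seven letter names (F-G-A-B-C-D-E): a seventh.
At 10 semitones, F5→Eb6 falls one short of a major seventh: minor.

minor seventh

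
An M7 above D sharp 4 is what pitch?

C double-sharp 5

The seventh takes the letter from D up to C.
Moving 11 semitones up from D#4 (the size of a major seventh) reaches C##5.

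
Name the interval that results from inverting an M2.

minor 7th

Inverted interval numbers add to nine, so a second pairs with a seventh (2 + 7 = 9).
Quality inverts too: major becomes minor. That makes the inversion a minor seventh.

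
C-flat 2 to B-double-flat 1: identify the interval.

Descending from Cb2 to Bbb1 is the same interval as ascending Bbb1 to Cb2.
B to C spans two letter names (B-C): a second.
The major second spans 2 semitones, and Bbb1 to Cb2 is exactly 2 semitones — so this is a major second.

major 2nd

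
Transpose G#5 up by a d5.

D6

The fifth takes the letter from G up to D.
Moving 6 semitones up from G#5 (the size of a diminished fifth) reaches D6.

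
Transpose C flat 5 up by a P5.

Five letter names up from C: G.
A perfect fifth is 7 semitones; 7 semitones up from Cb5 gives Gb5.

G flat 5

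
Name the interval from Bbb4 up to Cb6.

B to C spans two letter names (B-C), plus an octave — that makes it a ninth of some quality.
Bbb4 to Cb6 is 14 semitones, matching the major ninth exactly, so the quality is major.
(Equivalently, a compound major second: a major second plus an octave.)

major ninth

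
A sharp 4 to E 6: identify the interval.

A to E spans five letter names (A-B-C-D-E), plus an octave — that makes it a twelfth of some quality.
A perfect twelfth would be 19 semitones; A#4 to E6 is 18, one semitone narrower, so the interval is diminished.
(Equivalently, a compound diminished fifth: a diminished fifth plus an octave.)

diminished twelfth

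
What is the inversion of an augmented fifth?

d4

Inverted interval numbers add to nine, so a fifth pairs with a fourth (5 + 4 = 9).
The quality also flips — augmented becomes diminished — giving a diminished fourth.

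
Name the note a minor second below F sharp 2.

E sharp 2

The second takes the letter from F down to E.
A minor second spans 1 semitone, so from F#2 the target pitch is E#2.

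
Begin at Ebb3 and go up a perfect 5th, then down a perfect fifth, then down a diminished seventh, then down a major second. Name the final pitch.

A perfect fifth up from Ebb3 is Bbb3.
A perfect fifth down from Bbb3 is Ebb3.
A diminished seventh down from Ebb3 is F2.
F2 down a major second → Eb2 (2 semitones).

Eb2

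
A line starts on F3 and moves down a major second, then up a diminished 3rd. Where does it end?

Gbb3

F3 down a major second → Eb3 (2 semitones).
Eb3 up a diminished third → Gbb3 (2 semitones).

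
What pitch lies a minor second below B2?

Two letter names down from B: A.
A minor second is 1 semitone; 1 semitone down from B2 gives A#2.

A#2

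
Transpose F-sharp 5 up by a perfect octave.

For an octave the letter name doesn't change: still F, an octave up.
A perfect octave spans 12 semitones, so from F#5 the target pitch is F#6.

F-sharp 6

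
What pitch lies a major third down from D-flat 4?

B-double-flat 3

The third takes the letter from D down to B.
A major third is 4 semitones; 4 semitones down from Db4 gives Bbb3.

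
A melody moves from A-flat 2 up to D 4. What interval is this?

A to D spans four letter names (A-B-C-D), plus an octave: an eleventh.
The perfect eleventh is 17 semitones; here we have 18, one semitone wider: augmented.
(Equivalently, a compound augmented fourth: an augmented fourth plus an octave.)

augmented 11th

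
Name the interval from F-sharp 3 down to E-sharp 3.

Descending from F#3 to E#3 is the same interval as ascending E#3 to F#3.
E to F spans two letter names (E-F), so the interval is some kind of second.
E#3 to F#3 is 1 semitone, a half step short of the major second (2), so this is minor.

minor 2nd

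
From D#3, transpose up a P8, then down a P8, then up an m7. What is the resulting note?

Up a perfect octave from D#3: D#4 (12 semitones up).
D#4 down a perfect octave → D#3 (12 semitones).
A minor seventh up from D#3 is C#4.

C#4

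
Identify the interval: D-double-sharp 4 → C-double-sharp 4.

Descending from D##4 to C##4 is the same interval as ascending C##4 to D##4.
C to D spans two letter names (C-D): a second.
The major second spans 2 semitones, and C##4 to D##4 is exactly 2 semitones — so this is a major second.

major second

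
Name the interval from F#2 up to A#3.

major tenth

F to A spans three letter names (F-G-A), plus an octave: a tenth.
Counting semitones, F#2→A#3 is 16, which is the major tenth.
(Equivalently, a compound major third: a major third plus an octave.)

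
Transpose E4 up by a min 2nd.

F4

Two letter names up from E: F.
A minor second is 1 semitone; 1 semitone up from E4 gives F4.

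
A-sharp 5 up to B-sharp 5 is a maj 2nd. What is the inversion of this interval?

Inverted interval numbers add to nine, so a second pairs with a seventh (2 + 7 = 9).
Quality inverts too: major becomes minor. That makes the inversion a minor seventh.

m7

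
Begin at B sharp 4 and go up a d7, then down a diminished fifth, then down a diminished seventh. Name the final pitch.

E double-sharp 4

A diminished seventh up from B#4 is A5.
Down a diminished fifth from A5: D#5 (6 semitones down).
D#5 down a diminished seventh → E##4 (9 semitones).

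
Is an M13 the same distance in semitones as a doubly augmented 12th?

Yes

Both span 21 semitones: a major thirteenth and a doubly augmented twelfth are the same chromatic distance.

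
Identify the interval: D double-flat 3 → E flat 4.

A9

D to E spans two letter names (D-E), plus an octave, so the interval is some kind of ninth.
A major ninth would be 14 semitones; Dbb3 to Eb4 is 15, one semitone wider, so the interval is augmented.
(Equivalently, a compound augmented second: an augmented second plus an octave.)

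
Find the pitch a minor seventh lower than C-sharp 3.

D-sharp 2

Seven letter names down from C: D.
A minor seventh spans 10 semitones, so from C#3 the target pitch is D#2.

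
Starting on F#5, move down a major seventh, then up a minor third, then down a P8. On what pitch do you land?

F#5 down a major seventh → G4 (11 semitones).
A minor third up from G4 is Bb4.
Down a perfect octave from Bb4: Bb3 (12 semitones down).

Bb3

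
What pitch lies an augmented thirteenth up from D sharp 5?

The thirteenth's letter: D up six letter names plus an octave → B.
An augmented thirteenth spans 22 semitones, so from D#5 the target pitch is B##6.

B double-sharp 6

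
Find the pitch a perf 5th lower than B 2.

The fifth takes the letter from B down to E.
A perfect fifth spans 7 semitones, so from B2 the target pitch is E2.

E 2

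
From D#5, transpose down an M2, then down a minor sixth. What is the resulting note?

Down a major second from D#5: C#5 (2 semitones down).
Down a minor sixth from C#5: E#4 (8 semitones down).

E#4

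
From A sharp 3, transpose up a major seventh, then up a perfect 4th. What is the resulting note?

C double-sharp 5

A#3 up a major seventh → G##4 (11 semitones).
A perfect fourth up from G##4 is C##5.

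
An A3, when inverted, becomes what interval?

The rule of nine gives the new number: 9 − 3 = 6, so a third becomes a sixth.
Quality inverts too: augmented becomes diminished. That makes the inversion a diminished sixth.

diminished 6th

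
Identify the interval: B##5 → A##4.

major 9th

Descending from B##5 to A##4 is the same interval as ascending A##4 to B##5.
A to B spans two letter names (A-B), plus an octave — that makes it a ninth of some quality.
Counting semitones, A##4→B##5 is 14, which is the major ninth.
(Equivalently, a compound major second: a major second plus an octave.)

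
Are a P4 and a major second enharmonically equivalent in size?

No

A perfect fourth spans 5 semitones; a major second spans 2 semitones. They differ by 3.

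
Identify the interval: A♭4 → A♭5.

perfect octave

A to A is the same letter name, plus an octave, so the interval is some kind of octave.
Ab4 to Ab5 is 12 semitones, matching the perfect octave exactly, so the quality is perfect.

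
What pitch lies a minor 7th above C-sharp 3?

B 3

Seven letter names up from C: B.
Moving 10 semitones up from C#3 (the size of a minor seventh) reaches B3.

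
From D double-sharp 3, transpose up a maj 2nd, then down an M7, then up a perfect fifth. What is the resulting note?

C double-sharp 3

Up a major second from D##3: E##3 (2 semitones up).
Down a major seventh from E##3: F##2 (11 semitones down).
Up a perfect fifth from F##2: C##3 (7 semitones up).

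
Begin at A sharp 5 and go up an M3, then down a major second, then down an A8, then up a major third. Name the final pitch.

Up a major third from A#5: C##6 (4 semitones up).
A major second down from C##6 is B#5.
An augmented octave down from B#5 is B4.
A major third up from B4 is D#5.

D sharp 5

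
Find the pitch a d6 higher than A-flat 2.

Six letter names up from A: F.
Moving 7 semitones up from Ab2 (the size of a diminished sixth) reaches Fbb3.

F-double-flat 3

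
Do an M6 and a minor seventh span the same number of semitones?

No

A major sixth spans 9 semitones; a minor seventh spans 10 semitones. They differ by 1.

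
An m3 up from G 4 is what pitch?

The third takes the letter from G up to B.
A minor third spans 3 semitones, so from G4 the target pitch is Bb4.

B-flat 4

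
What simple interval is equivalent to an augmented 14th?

augmented seventh

Each octave removed subtracts seven from the number: 14 − 7 = 7.
So an augmented fourteenth is an octave plus an augmented seventh. The quality is unchanged.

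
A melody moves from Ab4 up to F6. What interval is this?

major thirteenth

A to F spans six letter names (A-B-C-D-E-F), plus an octave, so the interval is some kind of thirteenth.
Counting semitones, Ab4→F6 is 21, which is the major thirteenth.
(Equivalently, a compound major sixth: a major sixth plus an octave.)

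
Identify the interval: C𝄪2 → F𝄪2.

C to F spans four letter names (C-D-E-F), so the interval is some kind of fourth.
C##2 to F##2 is 5 semitones, matching the perfect fourth exactly, so the quality is perfect.

perfect 4th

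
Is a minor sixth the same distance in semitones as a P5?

No

A minor sixth spans 8 semitones; a perfect fifth spans 7 semitones. They differ by 1.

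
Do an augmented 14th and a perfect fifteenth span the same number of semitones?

An augmented fourteenth = 24 semitones = a perfect fifteenth; enharmonically equal.

Yes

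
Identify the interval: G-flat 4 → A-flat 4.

major second

G to A spans two letter names (G-A) — that makes it a second of some quality.
Counting semitones, Gb4→Ab4 is 2, which is the major second.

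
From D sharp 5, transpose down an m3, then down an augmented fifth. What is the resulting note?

A minor third down from D#5 is B#4.
An augmented fifth down from B#4 is E4.

E 4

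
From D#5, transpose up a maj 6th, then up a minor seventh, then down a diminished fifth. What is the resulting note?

D##6

D#5 up a major sixth → B#5 (9 semitones).
Up a minor seventh from B#5: A#6 (10 semitones up).
Down a diminished fifth from A#6: D##6 (6 semitones down).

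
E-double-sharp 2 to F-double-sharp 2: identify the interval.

minor second

E to F spans two letter names (E-F), so the interval is some kind of second.
A major second would be 2 semitones, but E##2 to F##2 is 1 — one semitone narrower, making it a minor second.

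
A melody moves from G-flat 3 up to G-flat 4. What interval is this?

G to G is the same letter name, plus an octave: an octave.
Counting semitones, Gb3→Gb4 is 12, which is the perfect octave.

perfect octave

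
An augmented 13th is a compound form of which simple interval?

Subtracting seven from the interval number removes an octave: 13 − 7 = 6.
That makes an augmented thirteenth a compound augmented sixth — an octave plus an augmented sixth.

augmented 6th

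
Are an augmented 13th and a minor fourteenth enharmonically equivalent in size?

Yes

Both span 22 semitones: an augmented thirteenth and a minor fourteenth are the same chromatic distance.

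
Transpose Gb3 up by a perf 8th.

The letter stays G (same as the start), shifted an octave up.
A perfect octave is 12 semitones; 12 semitones up from Gb3 gives Gb4.

Gb4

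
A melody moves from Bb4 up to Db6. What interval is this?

minor tenth

B to D spans three letter names (B-C-D), plus an octave: a tenth.
Bb4 to Db6 is 15 semitones, a half step short of the major tenth (16), so this is minor.
(Equivalently, a compound minor third: a minor third plus an octave.)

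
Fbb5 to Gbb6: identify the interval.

major ninth

F to G spans two letter names (F-G), plus an octave: a ninth.
Counting semitones, Fbb5→Gbb6 is 14, which is the major ninth.
(Equivalently, a compound major second: a major second plus an octave.)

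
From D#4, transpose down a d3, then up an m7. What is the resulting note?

D#4 down a diminished third → B##3 (2 semitones).
A minor seventh up from B##3 is A##4.

A##4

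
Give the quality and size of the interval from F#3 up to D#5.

F to D spans six letter names (F-G-A-B-C-D), plus an octave — that makes it a thirteenth of some quality.
Counting semitones, F#3→D#5 is 21, which is the major thirteenth.
(Equivalently, a compound major sixth: a major sixth plus an octave.)

M13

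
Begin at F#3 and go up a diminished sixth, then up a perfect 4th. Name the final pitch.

F#3 up a diminished sixth → Db4 (7 semitones).
Up a perfect fourth from Db4: Gb4 (5 semitones up).

Gb4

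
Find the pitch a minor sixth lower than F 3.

A 2

Counting six letter names down from F lands on A.
A minor sixth spans 8 semitones, so from F3 the target pitch is A2.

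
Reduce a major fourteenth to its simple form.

Subtracting seven from the interval number removes an octave: 14 − 7 = 7.
Quality carries through unchanged, so the simple form is a major seventh.

M7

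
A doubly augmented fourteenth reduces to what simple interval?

Take out an octave (7 from the number): 14 − 7 = 7.
That makes a doubly augmented fourteenth a compound doubly augmented seventh — an octave plus a doubly augmented seventh.

doubly augmented seventh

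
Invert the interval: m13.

major 3rd

First reduce the compound minor thirteenth to its simple form, a minor sixth.
The rule of nine gives the new number: 9 − 6 = 3, so a sixth becomes a third.
And minor becomes major under inversion, so we get a major third.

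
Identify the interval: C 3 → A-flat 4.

minor thirteenth

C to A spans six letter names (C-D-E-F-G-A), plus an octave — that makes it a thirteenth of some quality.
C3 to Ab4 is 20 semitones, a half step short of the major thirteenth (21), so this is minor.
(Equivalently, a compound minor sixth: a minor sixth plus an octave.)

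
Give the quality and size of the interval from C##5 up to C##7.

perfect fifteenth

C to C is the same letter name, plus 2 octaves — that makes it a fifteenth of some quality.
The perfect fifteenth spans 24 semitones, and C##5 to C##7 is exactly 24 semitones — so this is a perfect fifteenth.
(Equivalently, a compound perfect octave: a perfect octave plus an octave.)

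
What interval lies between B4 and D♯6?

major tenth

B to D spans three letter names (B-C-D), plus an octave — that makes it a tenth of some quality.
The major tenth spans 16 semitones, and B4 to D#6 is exactly 16 semitones — so this is a major tenth.
(Equivalently, a compound major third: a major third plus an octave.)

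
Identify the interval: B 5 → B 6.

perfect octave

B to B is the same letter name, plus an octave — that makes it an octave of some quality.
B5 to B6 is 12 semitones, matching the perfect octave exactly, so the quality is perfect.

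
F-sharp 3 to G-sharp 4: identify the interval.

F to G spans two letter names (F-G), plus an octave, so the interval is some kind of ninth.
Counting semitones, F#3→G#4 is 14, which is the major ninth.
(Equivalently, a compound major second: a major second plus an octave.)

major 9th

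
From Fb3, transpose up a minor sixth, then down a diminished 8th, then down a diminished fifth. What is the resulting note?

Fb3 up a minor sixth → Dbb4 (8 semitones).
A diminished octave down from Dbb4 is Db3.
A diminished fifth down from Db3 is G2.

G2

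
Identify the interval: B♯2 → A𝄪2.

minor second

Descending from B#2 to A##2 is the same interval as ascending A##2 to B#2.
A to B spans two letter names (A-B): a second.
At 1 semitone, A##2→B#2 falls one short of a major second: minor.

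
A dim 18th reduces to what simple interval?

diminished 4th

Take out 2 octaves (14 from the number): 18 − 14 = 4.
That makes a diminished eighteenth a compound diminished fourth — 2 octaves plus a diminished fourth.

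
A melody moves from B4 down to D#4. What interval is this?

Descending from B4 to D#4 is the same interval as ascending D#4 to B4.
D to B spans six letter names (D-E-F-G-A-B): a sixth.
At 8 semitones, D#4→B4 falls one short of a major sixth: minor.

minor sixth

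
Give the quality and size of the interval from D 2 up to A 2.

D to A spans five letter names (D-E-F-G-A), so the interval is some kind of fifth.
The perfect fifth spans 7 semitones, and D2 to A2 is exactly 7 semitones — so this is a perfect fifth.

perfect fifth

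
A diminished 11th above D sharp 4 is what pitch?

G 5

Counting four letter names plus an octave up from D lands on G.
A diminished eleventh is 16 semitones; 16 semitones up from D#4 gives G5.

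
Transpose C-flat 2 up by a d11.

Counting four letter names plus an octave up from C lands on F.
A diminished eleventh is 16 semitones; 16 semitones up from Cb2 gives Fbb3.

F-double-flat 3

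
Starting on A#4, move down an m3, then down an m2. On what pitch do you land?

Down a minor third from A#4: F##4 (3 semitones down).
F##4 down a minor second → E##4 (1 semitone).

E##4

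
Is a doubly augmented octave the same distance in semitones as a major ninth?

A doubly augmented octave = 14 semitones = a major ninth; enharmonically equal.

Yes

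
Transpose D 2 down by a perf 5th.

Counting five letter names down from D lands on G.
Moving 7 semitones down from D2 (the size of a perfect fifth) reaches G1.

G 1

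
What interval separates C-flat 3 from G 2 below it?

diminished fourth

Descending from Cb3 to G2 is the same interval as ascending G2 to Cb3.
G to C spans four letter names (G-A-B-C): a fourth.
G2 to Cb3 spans 4 semitones — one semitone narrower than the perfect fourth (5) — giving a diminished fourth.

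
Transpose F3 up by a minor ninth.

Gb4

The ninth's letter: F up two letter names plus an octave → G.
A minor ninth is 13 semitones; 13 semitones up from F3 gives Gb4.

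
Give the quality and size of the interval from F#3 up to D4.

minor sixth

F to D spans six letter names (F-G-A-B-C-D): a sixth.
At 8 semitones, F#3→D4 falls one short of a major sixth: minor.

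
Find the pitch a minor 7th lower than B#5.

C##5

Seven letter names down from B: C.
A minor seventh spans 10 semitones, so from B#5 the target pitch is C##5.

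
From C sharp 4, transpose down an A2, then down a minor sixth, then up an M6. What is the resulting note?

B 3

Down an augmented second from C#4: Bb3 (3 semitones down).
Down a minor sixth from Bb3: D3 (8 semitones down).
Up a major sixth from D3: B3 (9 semitones up).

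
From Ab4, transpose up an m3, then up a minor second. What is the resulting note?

Ab4 up a minor third → Cb5 (3 semitones).
A minor second up from Cb5 is Dbb5.

Dbb5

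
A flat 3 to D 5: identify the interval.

A11

A to D spans four letter names (A-B-C-D), plus an octave — that makes it an eleventh of some quality.
The perfect eleventh is 17 semitones; here we have 18, one semitone wider: augmented.
(Equivalently, a compound augmented fourth: an augmented fourth plus an octave.)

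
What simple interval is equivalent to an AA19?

Take out 2 octaves (14 from the number): 19 − 14 = 5.
So a doubly augmented nineteenth is 2 octaves plus a doubly augmented fifth. The quality is unchanged.

AA5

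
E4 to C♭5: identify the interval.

E to C spans six letter names (E-F-G-A-B-C) — that makes it a sixth of some quality.
E4 to Cb5 spans 7 semitones — two semitones narrower than the major sixth (9) — giving a diminished sixth.

diminished sixth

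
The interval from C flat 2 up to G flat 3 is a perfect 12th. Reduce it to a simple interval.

Subtracting seven from the interval number removes an octave: 12 − 7 = 5.
So a perfect twelfth is an octave plus a perfect fifth. The quality is unchanged.

P5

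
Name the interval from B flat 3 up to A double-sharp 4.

AA7

B to A spans seven letter names (B-C-D-E-F-G-A): a seventh.
Bb3 to A##4 spans 13 semitones — two semitones wider than the major seventh (11) — giving a doubly augmented seventh.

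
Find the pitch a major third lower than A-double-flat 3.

F-double-flat 3

Three letter names down from A: F.
A major third spans 4 semitones, so from Abb3 the target pitch is Fbb3.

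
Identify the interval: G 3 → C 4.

perfect fourth

G to C spans four letter names (G-A-B-C) — that makes it a fourth of some quality.
Counting semitones, G3→C4 is 5, which is the perfect fourth.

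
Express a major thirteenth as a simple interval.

M6

Take out an octave (7 from the number): 13 − 7 = 6.
Quality carries through unchanged, so the simple form is a major sixth.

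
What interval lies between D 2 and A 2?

D to A spans five letter names (D-E-F-G-A): a fifth.
Counting semitones, D2→A2 is 7, which is the perfect fifth.

P5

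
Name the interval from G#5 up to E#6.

G to E spans six letter names (G-A-B-C-D-E) — that makes it a sixth of some quality.
The major sixth spans 9 semitones, and G#5 to E#6 is exactly 9 semitones — so this is a major sixth.

major sixth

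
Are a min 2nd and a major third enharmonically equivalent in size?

A minor second is 1 semitone but a major third is 4 semitones — different sizes.

No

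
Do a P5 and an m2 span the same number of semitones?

No

A perfect fifth is 7 semitones but a minor second is 1 semitone — different sizes.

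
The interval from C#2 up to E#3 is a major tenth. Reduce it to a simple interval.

major third

Subtracting seven from the interval number removes an octave: 10 − 7 = 3.
That makes a major tenth a compound major third — an octave plus a major third.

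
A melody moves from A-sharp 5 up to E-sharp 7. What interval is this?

A to E spans five letter names (A-B-C-D-E), plus an octave — that makes it a twelfth of some quality.
A#5 to E#7 is 19 semitones, matching the perfect twelfth exactly, so the quality is perfect.
(Equivalently, a compound perfect fifth: a perfect fifth plus an octave.)

perfect twelfth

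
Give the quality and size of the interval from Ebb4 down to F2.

diminished fourteenth

Descending from Ebb4 to F2 is the same interval as ascending F2 to Ebb4.
F to E spans seven letter names (F-G-A-B-C-D-E), plus an octave, so the interval is some kind of fourteenth.
A major fourteenth would be 23 semitones; F2 to Ebb4 is 21, two semitones narrower, so the interval is diminished.
(Equivalently, a compound diminished seventh: a diminished seventh plus an octave.)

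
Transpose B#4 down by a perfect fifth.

Counting five letter names down from B lands on E.
A perfect fifth is 7 semitones; 7 semitones down from B#4 gives E#4.

E#4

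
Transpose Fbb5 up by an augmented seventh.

Seven letter names up from F: E.
Moving 12 semitones up from Fbb5 (the size of an augmented seventh) reaches Eb6.

Eb6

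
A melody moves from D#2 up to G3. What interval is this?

D to G spans four letter names (D-E-F-G), plus an octave: an eleventh.
A perfect eleventh would be 17 semitones; D#2 to G3 is 16, one semitone narrower, so the interval is diminished.
(Equivalently, a compound diminished fourth: a diminished fourth plus an octave.)

diminished 11th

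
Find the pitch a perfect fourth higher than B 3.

E 4

Counting four letter names up from B lands on E.
A perfect fourth is 5 semitones; 5 semitones up from B3 gives E4.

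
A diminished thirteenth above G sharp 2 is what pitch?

The thirteenth's letter: G up six letter names plus an octave → E.
A diminished thirteenth is 19 semitones; 19 semitones up from G#2 gives Eb4.

E flat 4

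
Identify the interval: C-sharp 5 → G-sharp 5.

C to G spans five letter names (C-D-E-F-G) — that makes it a fifth of some quality.
Counting semitones, C#5→G#5 is 7, which is the perfect fifth.

perfect fifth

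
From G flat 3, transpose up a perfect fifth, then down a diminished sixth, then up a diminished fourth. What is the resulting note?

Gb3 up a perfect fifth → Db4 (7 semitones).
Db4 down a diminished sixth → F#3 (7 semitones).
Up a diminished fourth from F#3: Bb3 (4 semitones up).

B flat 3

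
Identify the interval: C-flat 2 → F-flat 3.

perfect eleventh

C to F spans four letter names (C-D-E-F), plus an octave, so the interval is some kind of eleventh.
Counting semitones, Cb2→Fb3 is 17, which is the perfect eleventh.
(Equivalently, a compound perfect fourth: a perfect fourth plus an octave.)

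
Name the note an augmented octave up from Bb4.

An octave keeps the letter name B, an octave up from B.
An augmented octave spans 13 semitones, so from Bb4 the target pitch is B5.

B5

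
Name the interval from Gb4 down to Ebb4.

major third

Descending from Gb4 to Ebb4 is the same interval as ascending Ebb4 to Gb4.
E to G spans three letter names (E-F-G): a third.
The major third spans 4 semitones, and Ebb4 to Gb4 is exactly 4 semitones — so this is a major third.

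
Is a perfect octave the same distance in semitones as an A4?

12 semitones (perfect octave) vs 6 semitones (augmented fourth): not equal.

No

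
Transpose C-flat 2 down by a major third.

The third takes the letter from C down to A.
A major third spans 4 semitones, so from Cb2 the target pitch is Abb1.

A-double-flat 1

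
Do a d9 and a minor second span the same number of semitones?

12 semitones (diminished ninth) vs 1 semitone (minor second): not equal.

No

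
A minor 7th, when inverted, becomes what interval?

Interval numbers invert to sum to nine: 7 + 2 = 9, so a seventh inverts to a second.
Quality inverts too: minor becomes major. That makes the inversion a major second.

major 2nd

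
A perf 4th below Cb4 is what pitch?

The fourth takes the letter from C down to G.
Moving 5 semitones down from Cb4 (the size of a perfect fourth) reaches Gb3.

Gb3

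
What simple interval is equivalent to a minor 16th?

Take out 2 octaves (14 from the number): 16 − 14 = 2.
Quality carries through unchanged, so the simple form is a minor second.

minor second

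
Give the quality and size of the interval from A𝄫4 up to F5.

augmented sixth

A to F spans six letter names (A-B-C-D-E-F), so the interval is some kind of sixth.
The major sixth is 9 semitones; here we have 10, one semitone wider: augmented.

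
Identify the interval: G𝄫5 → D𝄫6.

G to D spans five letter names (G-A-B-C-D) — that makes it a fifth of some quality.
Counting semitones, Gbb5→Dbb6 is 7, which is the perfect fifth.

perfect fifth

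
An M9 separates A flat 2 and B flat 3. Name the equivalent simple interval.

Each octave removed subtracts seven from the number: 9 − 7 = 2.
That makes a major ninth a compound major second — an octave plus a major second.

M2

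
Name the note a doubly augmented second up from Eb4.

Counting two letter names up from E lands on F.
A doubly augmented second spans 4 semitones, so from Eb4 the target pitch is F##4.

F##4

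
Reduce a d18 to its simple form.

diminished fourth

Each octave removed subtracts seven from the number: 18 − 14 = 4.
Quality carries through unchanged, so the simple form is a diminished fourth.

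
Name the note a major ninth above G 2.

Counting two letter names plus an octave up from G lands on A.
A major ninth is 14 semitones; 14 semitones up from G2 gives A3.

A 3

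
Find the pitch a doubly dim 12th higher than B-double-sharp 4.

Counting five letter names plus an octave up from B lands on F.
A doubly diminished twelfth is 17 semitones; 17 semitones up from B##4 gives F#6.

F-sharp 6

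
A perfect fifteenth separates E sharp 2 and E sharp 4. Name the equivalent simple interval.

perfect 8th

Take out an octave (7 from the number): 15 − 7 = 8.
That makes a perfect fifteenth a compound perfect octave — an octave plus a perfect octave.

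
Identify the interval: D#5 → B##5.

D to B spans six letter names (D-E-F-G-A-B): a sixth.
The major sixth is 9 semitones; here we have 10, one semitone wider: augmented.

A6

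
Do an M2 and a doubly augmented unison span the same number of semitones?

Yes

A major second spans 2 semitones, and a doubly augmented unison also spans 2 semitones — they're enharmonic.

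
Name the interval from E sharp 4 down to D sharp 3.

Descending from E#4 to D#3 is the same interval as ascending D#3 to E#4.
D to E spans two letter names (D-E), plus an octave: a ninth.
The major ninth spans 14 semitones, and D#3 to E#4 is exactly 14 semitones — so this is a major ninth.
(Equivalently, a compound major second: a major second plus an octave.)

major 9th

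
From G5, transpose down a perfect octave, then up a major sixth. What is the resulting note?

Down a perfect octave from G5: G4 (12 semitones down).
A major sixth up from G4 is E5.

E5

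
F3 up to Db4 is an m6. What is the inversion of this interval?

Interval numbers invert to sum to nine: 6 + 3 = 9, so a sixth inverts to a third.
And minor becomes major under inversion, so we get a major third.

major 3rd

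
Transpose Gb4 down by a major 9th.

Fb3

The ninth's letter: G down two letter names plus an octave → F.
A major ninth spans 14 semitones, so from Gb4 the target pitch is Fb3.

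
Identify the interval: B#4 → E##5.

augmented fourth

B to E spans four letter names (B-C-D-E), so the interval is some kind of fourth.
A perfect fourth would be 5 semitones; B#4 to E##5 is 6, one semitone wider, so the interval is augmented.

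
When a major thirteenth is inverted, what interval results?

minor third

First reduce the compound major thirteenth to its simple form, a major sixth.
Inverted interval numbers add to nine, so a sixth pairs with a third (6 + 3 = 9).
The quality also flips — major becomes minor — giving a minor third.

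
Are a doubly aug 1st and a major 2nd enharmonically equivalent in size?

A doubly augmented unison = 2 semitones = a major second; enharmonically equal.

Yes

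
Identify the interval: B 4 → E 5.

B to E spans four letter names (B-C-D-E) — that makes it a fourth of some quality.
Counting semitones, B4→E5 is 5, which is the perfect fourth.

P4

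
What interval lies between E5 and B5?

E to B spans five letter names (E-F-G-A-B) — that makes it a fifth of some quality.
The perfect fifth spans 7 semitones, and E5 to B5 is exactly 7 semitones — so this is a perfect fifth.

perfect fifth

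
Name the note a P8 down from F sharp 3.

F sharp 2

The letter stays F (same as the start), shifted an octave down.
A perfect octave is 12 semitones; 12 semitones down from F#3 gives F#2.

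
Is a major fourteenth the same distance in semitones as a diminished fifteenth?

A major fourteenth spans 23 semitones, and a diminished fifteenth also spans 23 semitones — they're enharmonic.

Yes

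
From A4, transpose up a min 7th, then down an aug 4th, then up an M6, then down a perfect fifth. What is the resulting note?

Eb5

A4 up a minor seventh → G5 (10 semitones).
An augmented fourth down from G5 is Db5.
Up a major sixth from Db5: Bb5 (9 semitones up).
A perfect fifth down from Bb5 is Eb5.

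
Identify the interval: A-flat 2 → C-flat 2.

Descending from Ab2 to Cb2 is the same interval as ascending Cb2 to Ab2.
C to A spans six letter names (C-D-E-F-G-A), so the interval is some kind of sixth.
Counting semitones, Cb2→Ab2 is 9, which is the major sixth.

M6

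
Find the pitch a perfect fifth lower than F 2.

The fifth takes the letter from F down to B.
Moving 7 semitones down from F2 (the size of a perfect fifth) reaches Bb1.

B flat 1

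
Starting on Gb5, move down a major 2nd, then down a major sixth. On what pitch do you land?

Gb5 down a major second → Fb5 (2 semitones).
Fb5 down a major sixth → Abb4 (9 semitones).

Abb4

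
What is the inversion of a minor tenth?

M6

First reduce the compound minor tenth to its simple form, a minor third.
Inverted interval numbers add to nine, so a third pairs with a sixth (3 + 6 = 9).
Quality inverts too: minor becomes major. That makes the inversion a major sixth.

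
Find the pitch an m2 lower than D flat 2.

C 2

The second takes the letter from D down to C.
A minor second spans 1 semitone, so from Db2 the target pitch is C2.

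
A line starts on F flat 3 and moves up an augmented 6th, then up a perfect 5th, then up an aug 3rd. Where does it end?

Up an augmented sixth from Fb3: D4 (10 semitones up).
Up a perfect fifth from D4: A4 (7 semitones up).
Up an augmented third from A4: C##5 (5 semitones up).

C double-sharp 5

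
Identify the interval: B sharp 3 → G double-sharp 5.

major thirteenth

B to G spans six letter names (B-C-D-E-F-G), plus an octave, so the interval is some kind of thirteenth.
The major thirteenth spans 21 semitones, and B#3 to G##5 is exactly 21 semitones — so this is a major thirteenth.
(Equivalently, a compound major sixth: a major sixth plus an octave.)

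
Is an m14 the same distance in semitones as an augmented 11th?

22 semitones (minor fourteenth) vs 18 semitones (augmented eleventh): not equal.

No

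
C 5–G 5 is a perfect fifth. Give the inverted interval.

Interval numbers invert to sum to nine: 5 + 4 = 9, so a fifth inverts to a fourth.
Quality inverts too: perfect stays perfect. That makes the inversion a perfect fourth.

perfect 4th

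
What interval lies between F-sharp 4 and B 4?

F to B spans four letter names (F-G-A-B), so the interval is some kind of fourth.
Counting semitones, F#4→B4 is 5, which is the perfect fourth.

P4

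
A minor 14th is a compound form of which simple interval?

m7

Subtracting seven from the interval number removes an octave: 14 − 7 = 7.
That makes a minor fourteenth a compound minor seventh — an octave plus a minor seventh.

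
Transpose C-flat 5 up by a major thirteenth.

A-flat 6

Six letters up from C (plus an octave) reaches A.
Moving 21 semitones up from Cb5 (the size of a major thirteenth) reaches Ab6.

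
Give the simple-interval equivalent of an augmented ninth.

augmented 2nd

Each octave removed subtracts seven from the number: 9 − 7 = 2.
So an augmented ninth is an octave plus an augmented second. The quality is unchanged.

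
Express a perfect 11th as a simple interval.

Subtracting seven from the interval number removes an octave: 11 − 7 = 4.
So a perfect eleventh is an octave plus a perfect fourth. The quality is unchanged.

perfect 4th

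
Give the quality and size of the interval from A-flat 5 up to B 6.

augmented ninth

A to B spans two letter names (A-B), plus an octave: a ninth.
A major ninth would be 14 semitones; Ab5 to B6 is 15, one semitone wider, so the interval is augmented.
(Equivalently, a compound augmented second: an augmented second plus an octave.)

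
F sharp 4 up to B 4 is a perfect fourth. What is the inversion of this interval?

Inverted interval numbers add to nine, so a fourth pairs with a fifth (4 + 5 = 9).
Quality inverts too: perfect stays perfect. That makes the inversion a perfect fifth.

P5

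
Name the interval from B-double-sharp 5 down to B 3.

Descending from B##5 to B3 is the same interval as ascending B3 to B##5.
B to B is the same letter name, plus 2 octaves — that makes it a fifteenth of some quality.
A perfect fifteenth would be 24 semitones; B3 to B##5 is 26, two semitones wider, so the interval is doubly augmented.
(Equivalently, a compound doubly augmented octave: a doubly augmented octave plus an octave.)

doubly augmented 15th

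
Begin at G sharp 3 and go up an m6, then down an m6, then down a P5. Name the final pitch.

A minor sixth up from G#3 is E4.
Down a minor sixth from E4: G#3 (8 semitones down).
G#3 down a perfect fifth → C#3 (7 semitones).

C sharp 3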